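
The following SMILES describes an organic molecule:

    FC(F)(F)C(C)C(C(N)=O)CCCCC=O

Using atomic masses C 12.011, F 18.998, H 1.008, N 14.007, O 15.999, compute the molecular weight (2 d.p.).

239.24 g/mol

First, the molecular formula is C10H16F3NO2 (counting implicit H from valence).
  C: 10 × 12.011 = 120.110
  F: 3 × 18.998 = 56.994
  H: 16 × 1.008 = 16.128
  N: 1 × 14.007 = 14.007
  O: 2 × 15.999 = 31.998
Sum: 10×12.011 + 3×18.998 + 16×1.008 + 1×14.007 + 2×15.999 = 239.237 → 239.24 g/mol.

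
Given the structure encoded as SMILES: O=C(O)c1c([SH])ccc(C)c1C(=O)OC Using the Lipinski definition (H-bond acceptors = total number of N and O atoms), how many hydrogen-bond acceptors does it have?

4

N atoms: 0; O atoms: 4.
Lipinski HBA = 0 + 4 = 4.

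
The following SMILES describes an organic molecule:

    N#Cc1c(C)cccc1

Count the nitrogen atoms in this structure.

1

Scan the SMILES for N atoms (remember two-letter symbols like Cl and Br are single atoms).
Nitrogen count: 1.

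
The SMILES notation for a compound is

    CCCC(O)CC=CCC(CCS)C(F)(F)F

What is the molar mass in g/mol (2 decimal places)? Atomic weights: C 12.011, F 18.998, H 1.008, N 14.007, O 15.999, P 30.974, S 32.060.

First, the molecular formula is C12H21F3OS (counting implicit H from valence).
  C: 12 × 12.011 = 144.132
  F: 3 × 18.998 = 56.994
  H: 21 × 1.008 = 21.168
  O: 1 × 15.999 = 15.999
  S: 1 × 32.060 = 32.060
Sum: 12×12.011 + 3×18.998 + 21×1.008 + 1×15.999 + 1×32.060 = 270.353 → 270.35 g/mol.

270.35 g/mol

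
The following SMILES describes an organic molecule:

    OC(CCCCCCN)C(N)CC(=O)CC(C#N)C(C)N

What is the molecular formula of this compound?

C15H30N4O2

Walk through each heavy atom and fill implicit hydrogens from standard valence (C 4, N 3, O 2, S 2, halogen 1):
  atom 1: O, bond orders sum to 1 (valence 2) → 1 H
  atom 2: C, bond orders sum to 3 (valence 4) → 1 H
  atom 3: C, bond orders sum to 2 (valence 4) → 2 H
  atom 4: C, bond orders sum to 2 (valence 4) → 2 H
  atom 5: C, bond orders sum to 2 (valence 4) → 2 H
  atom 6: C, bond orders sum to 2 (valence 4) → 2 H
  atom 7: C, bond orders sum to 2 (valence 4) → 2 H
  atom 8: C, bond orders sum to 2 (valence 4) → 2 H
  atom 9: N, bond orders sum to 1 (valence 3) → 2 H
  atom 10: C, bond orders sum to 3 (valence 4) → 1 H
  atom 11: N, bond orders sum to 1 (valence 3) → 2 H
  atom 12: C, bond orders sum to 2 (valence 4) → 2 H
  atom 13: C, bond orders sum to 4 (valence 4) → 0 H
  atom 14: O, bond orders sum to 2 (valence 2) → 0 H
  atom 15: C, bond orders sum to 2 (valence 4) → 2 H
  atom 16: C, bond orders sum to 3 (valence 4) → 1 H
  atom 17: C, bond orders sum to 4 (valence 4) → 0 H
  atom 18: N, bond orders sum to 3 (valence 3) → 0 H
  atom 19: C, bond orders sum to 3 (valence 4) → 1 H
  atom 20: C, bond orders sum to 1 (valence 4) → 3 H
  atom 21: N, bond orders sum to 1 (valence 3) → 2 H
Totals → C:15, H:30, N:4, O:2.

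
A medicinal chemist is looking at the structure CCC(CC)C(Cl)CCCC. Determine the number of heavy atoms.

Every atom symbol written in the SMILES (organic subset) is one heavy atom; implicit H are not written.
Heavy atoms by element → C:10, Cl:1.
Total: 11.

11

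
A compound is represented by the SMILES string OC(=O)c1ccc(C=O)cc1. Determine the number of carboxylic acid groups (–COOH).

The carboxylic acid motif appears at heavy-atom position 2 in the SMILES.
Other groups present: 1 aldehyde.
Carboxylic acid count: 1.

1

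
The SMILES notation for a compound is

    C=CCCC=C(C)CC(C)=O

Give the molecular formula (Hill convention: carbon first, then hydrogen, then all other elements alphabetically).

C10H16O

Walk through each heavy atom and fill implicit hydrogens from standard valence (C 4, N 3, O 2, S 2, halogen 1):
  atom 1: C, bond orders sum to 2 (valence 4) → 2 H
  atom 2: C, bond orders sum to 3 (valence 4) → 1 H
  atom 3: C, bond orders sum to 2 (valence 4) → 2 H
  atom 4: C, bond orders sum to 2 (valence 4) → 2 H
  atom 5: C, bond orders sum to 3 (valence 4) → 1 H
  atom 6: C, bond orders sum to 4 (valence 4) → 0 H
  atom 7: C, bond orders sum to 1 (valence 4) → 3 H
  atom 8: C, bond orders sum to 2 (valence 4) → 2 H
  atom 9: C, bond orders sum to 4 (valence 4) → 0 H
  atom 10: C, bond orders sum to 1 (valence 4) → 3 H
  atom 11: O, bond orders sum to 2 (valence 2) → 0 H
Totals → C:10, H:16, O:1.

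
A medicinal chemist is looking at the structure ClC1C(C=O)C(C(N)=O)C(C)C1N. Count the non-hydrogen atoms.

Every atom symbol written in the SMILES (organic subset) is one heavy atom; implicit H are not written.
Heavy atoms by element → C:8, Cl:1, N:2, O:2.
Total: 13.

13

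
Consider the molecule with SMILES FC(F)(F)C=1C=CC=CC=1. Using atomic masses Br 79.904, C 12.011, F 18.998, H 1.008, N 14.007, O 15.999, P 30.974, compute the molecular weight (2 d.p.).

146.11 g/mol

First, the molecular formula is C7H5F3 (counting implicit H from valence).
  C: 7 × 12.011 = 84.077
  F: 3 × 18.998 = 56.994
  H: 5 × 1.008 = 5.040
Sum: 7×12.011 + 3×18.998 + 5×1.008 = 146.111 → 146.11 g/mol.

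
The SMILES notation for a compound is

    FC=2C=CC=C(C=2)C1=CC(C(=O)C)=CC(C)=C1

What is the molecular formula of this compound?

C15H13FO

Walk through each heavy atom and fill implicit hydrogens from standard valence (C 4, N 3, O 2, S 2, halogen 1):
  atom 1: F (halogen, monovalent) → 0 H
  atom 2: C, bond orders sum to 4 (valence 4) → 0 H
  atom 3: C, bond orders sum to 3 (valence 4) → 1 H
  atom 4: C, bond orders sum to 3 (valence 4) → 1 H
  atom 5: C, bond orders sum to 3 (valence 4) → 1 H
  atom 6: C, bond orders sum to 4 (valence 4) → 0 H
  atom 7: C, bond orders sum to 3 (valence 4) → 1 H
  atom 8: C, bond orders sum to 4 (valence 4) → 0 H
  atom 9: C, bond orders sum to 3 (valence 4) → 1 H
  atom 10: C, bond orders sum to 4 (valence 4) → 0 H
  atom 11: C, bond orders sum to 4 (valence 4) → 0 H
  atom 12: O, bond orders sum to 2 (valence 2) → 0 H
  atom 13: C, bond orders sum to 1 (valence 4) → 3 H
  atom 14: C, bond orders sum to 3 (valence 4) → 1 H
  atom 15: C, bond orders sum to 4 (valence 4) → 0 H
  atom 16: C, bond orders sum to 1 (valence 4) → 3 H
  atom 17: C, bond orders sum to 3 (valence 4) → 1 H
Totals → C:15, H:13, F:1, O:1.
In Hill order: C15H13FO.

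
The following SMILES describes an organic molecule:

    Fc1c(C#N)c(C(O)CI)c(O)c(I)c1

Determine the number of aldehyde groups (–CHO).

Scan the SMILES for the aldehyde motif — none present.
Groups that are present: 2 hydroxyl, 1 nitrile.

0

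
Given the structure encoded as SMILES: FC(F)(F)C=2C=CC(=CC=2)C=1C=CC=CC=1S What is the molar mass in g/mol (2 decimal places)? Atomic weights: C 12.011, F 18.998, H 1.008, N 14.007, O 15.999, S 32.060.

First, the molecular formula is C13H9F3S (counting implicit H from valence).
  C: 13 × 12.011 = 156.143
  F: 3 × 18.998 = 56.994
  H: 9 × 1.008 = 9.072
  S: 1 × 32.060 = 32.060
Sum: 13×12.011 + 3×18.998 + 9×1.008 + 1×32.060 = 254.269 → 254.27 g/mol.

254.27 g/mol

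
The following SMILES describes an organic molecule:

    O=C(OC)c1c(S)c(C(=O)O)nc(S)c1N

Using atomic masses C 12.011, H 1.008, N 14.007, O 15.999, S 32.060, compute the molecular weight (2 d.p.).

260.28 g/mol

First, the molecular formula is C8H8N2O4S2 (counting implicit H from valence).
  C: 8 × 12.011 = 96.088
  H: 8 × 1.008 = 8.064
  N: 2 × 14.007 = 28.014
  O: 4 × 15.999 = 63.996
  S: 2 × 32.060 = 64.120
Sum: 8×12.011 + 8×1.008 + 2×14.007 + 4×15.999 + 2×32.060 = 260.282 → 260.28 g/mol.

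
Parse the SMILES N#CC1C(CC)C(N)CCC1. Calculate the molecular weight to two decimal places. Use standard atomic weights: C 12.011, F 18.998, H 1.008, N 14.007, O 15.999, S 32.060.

152.24 g/mol

First, the molecular formula is C9H16N2 (counting implicit H from valence).
  C: 9 × 12.011 = 108.099
  H: 16 × 1.008 = 16.128
  N: 2 × 14.007 = 28.014
Sum: 9×12.011 + 16×1.008 + 2×14.007 = 152.241 → 152.24 g/mol.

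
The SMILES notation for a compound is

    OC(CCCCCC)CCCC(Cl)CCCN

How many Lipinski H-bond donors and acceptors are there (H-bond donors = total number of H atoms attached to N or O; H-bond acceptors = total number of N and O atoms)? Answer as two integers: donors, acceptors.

3, 2

Donors: find every N or O and count the H atoms it carries.
  atom 1 (O): bond orders sum to 1 → 1 H
  atom 17 (N): bond orders sum to 1 → 2 H
Lipinski HBD = 3.
Acceptors: N atoms = 1, O atoms = 1 → HBA = 2.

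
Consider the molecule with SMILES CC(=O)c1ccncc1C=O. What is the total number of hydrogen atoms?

7

Walk through each heavy atom and fill implicit hydrogens from standard valence (C 4, N 3, O 2, S 2, halogen 1); for lowercase aromatic atoms, an aromatic c carries 1 H when it has two neighbours and 0 H with three, and aromatic n carries 0 H:
  atom 1: C, bond orders sum to 1 (valence 4) → 3 H
  atom 2: C, bond orders sum to 4 (valence 4) → 0 H
  atom 3: O, bond orders sum to 2 (valence 2) → 0 H
  atom 4: aromatic c, 3 neighbours → 0 H
  atom 5: aromatic c, 2 neighbours → 1 H
  atom 6: aromatic c, 2 neighbours → 1 H
  atom 7: aromatic n, 2 neighbours → 0 H
  atom 8: aromatic c, 2 neighbours → 1 H
  atom 9: aromatic c, 3 neighbours → 0 H
  atom 10: C, bond orders sum to 3 (valence 4) → 1 H
  atom 11: O, bond orders sum to 2 (valence 2) → 0 H
Total hydrogens: 7.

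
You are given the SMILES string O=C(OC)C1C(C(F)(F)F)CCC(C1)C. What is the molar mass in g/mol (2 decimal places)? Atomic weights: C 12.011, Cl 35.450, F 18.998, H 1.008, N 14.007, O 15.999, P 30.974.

224.22 g/mol

First, the molecular formula is C10H15F3O2 (counting implicit H from valence).
  C: 10 × 12.011 = 120.110
  F: 3 × 18.998 = 56.994
  H: 15 × 1.008 = 15.120
  O: 2 × 15.999 = 31.998
Sum: 10×12.011 + 3×18.998 + 15×1.008 + 2×15.999 = 224.222 → 224.22 g/mol.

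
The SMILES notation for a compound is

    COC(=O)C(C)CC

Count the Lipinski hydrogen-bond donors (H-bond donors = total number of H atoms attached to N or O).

Donors: find every N or O and count the H atoms it carries.
  atom 2 (O): bond orders sum to 2 → 0 H
  atom 4 (O): bond orders sum to 2 → 0 H
Lipinski HBD = 0.

0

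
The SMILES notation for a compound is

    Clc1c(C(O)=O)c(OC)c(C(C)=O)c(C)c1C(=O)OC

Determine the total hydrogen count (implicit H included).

13

Walk through each heavy atom and fill implicit hydrogens from standard valence (C 4, N 3, O 2, S 2, halogen 1); for lowercase aromatic atoms, an aromatic c carries 1 H when it has two neighbours and 0 H with three, and aromatic n carries 0 H:
  atom 1: Cl (halogen, monovalent) → 0 H
  atom 2: aromatic c, 3 neighbours → 0 H
  atom 3: aromatic c, 3 neighbours → 0 H
  atom 4: C, bond orders sum to 4 (valence 4) → 0 H
  atom 5: O, bond orders sum to 1 (valence 2) → 1 H
  atom 6: O, bond orders sum to 2 (valence 2) → 0 H
  atom 7: aromatic c, 3 neighbours → 0 H
  atom 8: O, bond orders sum to 2 (valence 2) → 0 H
  atom 9: C, bond orders sum to 1 (valence 4) → 3 H
  atom 10: aromatic c, 3 neighbours → 0 H
  atom 11: C, bond orders sum to 4 (valence 4) → 0 H
  atom 12: C, bond orders sum to 1 (valence 4) → 3 H
  atom 13: O, bond orders sum to 2 (valence 2) → 0 H
  atom 14: aromatic c, 3 neighbours → 0 H
  atom 15: C, bond orders sum to 1 (valence 4) → 3 H
  atom 16: aromatic c, 3 neighbours → 0 H
  atom 17: C, bond orders sum to 4 (valence 4) → 0 H
  atom 18: O, bond orders sum to 2 (valence 2) → 0 H
  atom 19: O, bond orders sum to 2 (valence 2) → 0 H
  atom 20: C, bond orders sum to 1 (valence 4) → 3 H
Total hydrogens: 13.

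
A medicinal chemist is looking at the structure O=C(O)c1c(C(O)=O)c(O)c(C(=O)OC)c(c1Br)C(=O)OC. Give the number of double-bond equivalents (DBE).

8

Molecular formula: C12H9BrO9.
DoU = (2C + 2 + N − H − X) / 2, where X is the halogen count and O/S are ignored.
    = (2·12 + 2 + 0 − 9 − 1) / 2 = 16 / 2 = 8.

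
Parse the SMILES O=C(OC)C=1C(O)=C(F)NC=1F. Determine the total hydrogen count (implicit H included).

Walk through each heavy atom and fill implicit hydrogens from standard valence (C 4, N 3, O 2, S 2, halogen 1):
  atom 1: O, bond orders sum to 2 (valence 2) → 0 H
  atom 2: C, bond orders sum to 4 (valence 4) → 0 H
  atom 3: O, bond orders sum to 2 (valence 2) → 0 H
  atom 4: C, bond orders sum to 1 (valence 4) → 3 H
  atom 5: C, bond orders sum to 4 (valence 4) → 0 H
  atom 6: C, bond orders sum to 4 (valence 4) → 0 H
  atom 7: O, bond orders sum to 1 (valence 2) → 1 H
  atom 8: C, bond orders sum to 4 (valence 4) → 0 H
  atom 9: F (halogen, monovalent) → 0 H
  atom 10: N, bond orders sum to 2 (valence 3) → 1 H
  atom 11: C, bond orders sum to 4 (valence 4) → 0 H
  atom 12: F (halogen, monovalent) → 0 H
Total hydrogens: 5.

5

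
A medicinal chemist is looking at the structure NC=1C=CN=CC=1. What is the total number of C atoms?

5

Count every carbon token in the SMILES (each C, including those in ring-closure positions and inside branches).
Carbon count: 5.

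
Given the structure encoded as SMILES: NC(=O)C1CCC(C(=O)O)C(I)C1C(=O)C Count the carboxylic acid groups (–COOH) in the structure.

1

The carboxylic acid motif appears at heavy-atom position 8 in the SMILES.
Other groups present: 1 amide, 1 ketone.
Carboxylic acid count: 1.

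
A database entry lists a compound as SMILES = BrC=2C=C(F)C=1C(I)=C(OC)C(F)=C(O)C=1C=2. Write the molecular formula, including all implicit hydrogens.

Walk through each heavy atom and fill implicit hydrogens from standard valence (C 4, N 3, O 2, S 2, halogen 1):
  atom 1: Br (halogen, monovalent) → 0 H
  atom 2: C, bond orders sum to 4 (valence 4) → 0 H
  atom 3: C, bond orders sum to 3 (valence 4) → 1 H
  atom 4: C, bond orders sum to 4 (valence 4) → 0 H
  atom 5: F (halogen, monovalent) → 0 H
  atom 6: C, bond orders sum to 4 (valence 4) → 0 H
  atom 7: C, bond orders sum to 4 (valence 4) → 0 H
  atom 8: I (halogen, monovalent) → 0 H
  atom 9: C, bond orders sum to 4 (valence 4) → 0 H
  atom 10: O, bond orders sum to 2 (valence 2) → 0 H
  atom 11: C, bond orders sum to 1 (valence 4) → 3 H
  atom 12: C, bond orders sum to 4 (valence 4) → 0 H
  atom 13: F (halogen, monovalent) → 0 H
  atom 14: C, bond orders sum to 4 (valence 4) → 0 H
  atom 15: O, bond orders sum to 1 (valence 2) → 1 H
  atom 16: C, bond orders sum to 4 (valence 4) → 0 H
  atom 17: C, bond orders sum to 3 (valence 4) → 1 H
Totals → C:11, H:6, Br:1, F:2, I:1, O:2.

C11H6BrF2IO2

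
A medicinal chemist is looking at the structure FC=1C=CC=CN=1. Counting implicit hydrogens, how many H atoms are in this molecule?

4

Walk through each heavy atom and fill implicit hydrogens from standard valence (C 4, N 3, O 2, S 2, halogen 1):
  atom 1: F (halogen, monovalent) → 0 H
  atom 2: C, bond orders sum to 4 (valence 4) → 0 H
  atom 3: C, bond orders sum to 3 (valence 4) → 1 H
  atom 4: C, bond orders sum to 3 (valence 4) → 1 H
  atom 5: C, bond orders sum to 3 (valence 4) → 1 H
  atom 6: C, bond orders sum to 3 (valence 4) → 1 H
  atom 7: N, bond orders sum to 3 (valence 3) → 0 H
Total hydrogens: 4.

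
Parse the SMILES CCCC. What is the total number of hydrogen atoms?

Walk through each heavy atom and fill implicit hydrogens from standard valence (C 4, N 3, O 2, S 2, halogen 1):
  atom 1: C, bond orders sum to 1 (valence 4) → 3 H
  atom 2: C, bond orders sum to 2 (valence 4) → 2 H
  atom 3: C, bond orders sum to 2 (valence 4) → 2 H
  atom 4: C, bond orders sum to 1 (valence 4) → 3 H
Total hydrogens: 10.

10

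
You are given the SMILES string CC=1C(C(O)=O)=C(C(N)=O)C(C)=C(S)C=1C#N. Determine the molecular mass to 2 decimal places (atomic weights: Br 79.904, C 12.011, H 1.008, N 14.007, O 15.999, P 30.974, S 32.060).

250.27 g/mol

First, the molecular formula is C11H10N2O3S (counting implicit H from valence).
  C: 11 × 12.011 = 132.121
  H: 10 × 1.008 = 10.080
  N: 2 × 14.007 = 28.014
  O: 3 × 15.999 = 47.997
  S: 1 × 32.060 = 32.060
Sum: 11×12.011 + 10×1.008 + 2×14.007 + 3×15.999 + 1×32.060 = 250.272 → 250.27 g/mol.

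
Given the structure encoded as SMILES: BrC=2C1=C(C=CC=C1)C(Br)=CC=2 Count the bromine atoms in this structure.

Scan the SMILES for Br atoms (remember two-letter symbols like Cl and Br are single atoms).
Bromine count: 2.

2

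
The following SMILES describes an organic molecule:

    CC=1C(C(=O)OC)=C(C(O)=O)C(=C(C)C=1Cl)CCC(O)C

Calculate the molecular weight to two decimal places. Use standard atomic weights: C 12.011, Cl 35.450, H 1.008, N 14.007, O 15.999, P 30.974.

314.76 g/mol

First, the molecular formula is C15H19ClO5 (counting implicit H from valence).
  C: 15 × 12.011 = 180.165
  Cl: 1 × 35.450 = 35.450
  H: 19 × 1.008 = 19.152
  O: 5 × 15.999 = 79.995
Sum: 15×12.011 + 1×35.450 + 19×1.008 + 5×15.999 = 314.762 → 314.76 g/mol.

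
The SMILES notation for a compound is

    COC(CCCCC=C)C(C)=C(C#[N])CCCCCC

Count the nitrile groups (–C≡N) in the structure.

The nitrile motif appears at heavy-atom position 13 in the SMILES.
Other groups present: 2 alkene, 1 ether.
Nitrile count: 1.

1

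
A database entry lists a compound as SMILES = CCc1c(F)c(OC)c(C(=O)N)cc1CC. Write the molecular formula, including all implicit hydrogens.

C12H16FNO2

Walk through each heavy atom and fill implicit hydrogens from standard valence (C 4, N 3, O 2, S 2, halogen 1); for lowercase aromatic atoms, an aromatic c carries 1 H when it has two neighbours and 0 H with three, and aromatic n carries 0 H:
  atom 1: C, bond orders sum to 1 (valence 4) → 3 H
  atom 2: C, bond orders sum to 2 (valence 4) → 2 H
  atom 3: aromatic c, 3 neighbours → 0 H
  atom 4: aromatic c, 3 neighbours → 0 H
  atom 5: F (halogen, monovalent) → 0 H
  atom 6: aromatic c, 3 neighbours → 0 H
  atom 7: O, bond orders sum to 2 (valence 2) → 0 H
  atom 8: C, bond orders sum to 1 (valence 4) → 3 H
  atom 9: aromatic c, 3 neighbours → 0 H
  atom 10: C, bond orders sum to 4 (valence 4) → 0 H
  atom 11: O, bond orders sum to 2 (valence 2) → 0 H
  atom 12: N, bond orders sum to 1 (valence 3) → 2 H
  atom 13: aromatic c, 2 neighbours → 1 H
  atom 14: aromatic c, 3 neighbours → 0 H
  atom 15: C, bond orders sum to 2 (valence 4) → 2 H
  atom 16: C, bond orders sum to 1 (valence 4) → 3 H
Totals → C:12, H:16, F:1, N:1, O:2.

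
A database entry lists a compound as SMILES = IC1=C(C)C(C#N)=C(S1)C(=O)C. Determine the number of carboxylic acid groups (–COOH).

0

Scan the SMILES for the carboxylic acid motif — none present.
Groups that are present: 1 ketone, 1 nitrile.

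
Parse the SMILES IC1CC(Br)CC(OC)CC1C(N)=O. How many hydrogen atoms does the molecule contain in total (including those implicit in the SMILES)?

Walk through each heavy atom and fill implicit hydrogens from standard valence (C 4, N 3, O 2, S 2, halogen 1):
  atom 1: I (halogen, monovalent) → 0 H
  atom 2: C, bond orders sum to 3 (valence 4) → 1 H
  atom 3: C, bond orders sum to 2 (valence 4) → 2 H
  atom 4: C, bond orders sum to 3 (valence 4) → 1 H
  atom 5: Br (halogen, monovalent) → 0 H
  atom 6: C, bond orders sum to 2 (valence 4) → 2 H
  atom 7: C, bond orders sum to 3 (valence 4) → 1 H
  atom 8: O, bond orders sum to 2 (valence 2) → 0 H
  atom 9: C, bond orders sum to 1 (valence 4) → 3 H
  atom 10: C, bond orders sum to 2 (valence 4) → 2 H
  atom 11: C, bond orders sum to 3 (valence 4) → 1 H
  atom 12: C, bond orders sum to 4 (valence 4) → 0 H
  atom 13: N, bond orders sum to 1 (valence 3) → 2 H
  atom 14: O, bond orders sum to 2 (valence 2) → 0 H
Total hydrogens: 15.

15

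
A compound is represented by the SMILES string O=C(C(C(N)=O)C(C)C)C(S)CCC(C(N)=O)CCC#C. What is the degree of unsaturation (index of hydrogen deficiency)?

Molecular formula: C15H24N2O3S.
DoU = (2C + 2 + N − H − X) / 2, where X is the halogen count and O/S are ignored.
    = (2·15 + 2 + 2 − 24 − 0) / 2 = 10 / 2 = 5.

5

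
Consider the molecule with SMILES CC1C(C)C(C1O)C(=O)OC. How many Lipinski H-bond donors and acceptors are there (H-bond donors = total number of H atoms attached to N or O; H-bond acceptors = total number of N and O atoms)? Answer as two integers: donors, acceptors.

1, 3

Donors: find every N or O and count the H atoms it carries.
  atom 7 (O): bond orders sum to 1 → 1 H
  atom 9 (O): bond orders sum to 2 → 0 H
  atom 10 (O): bond orders sum to 2 → 0 H
Lipinski HBD = 1.
Acceptors: N atoms = 0, O atoms = 3 → HBA = 3.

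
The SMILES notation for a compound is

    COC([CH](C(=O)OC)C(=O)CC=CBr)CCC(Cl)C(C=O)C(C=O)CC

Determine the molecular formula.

Walk through each heavy atom and fill implicit hydrogens from standard valence (C 4, N 3, O 2, S 2, halogen 1):
  atom 1: C, bond orders sum to 1 (valence 4) → 3 H
  atom 2: O, bond orders sum to 2 (valence 2) → 0 H
  atom 3: C, bond orders sum to 3 (valence 4) → 1 H
  atom 4: C with explicit H count 1
  atom 5: C, bond orders sum to 4 (valence 4) → 0 H
  atom 6: O, bond orders sum to 2 (valence 2) → 0 H
  atom 7: O, bond orders sum to 2 (valence 2) → 0 H
  atom 8: C, bond orders sum to 1 (valence 4) → 3 H
  atom 9: C, bond orders sum to 4 (valence 4) → 0 H
  atom 10: O, bond orders sum to 2 (valence 2) → 0 H
  atom 11: C, bond orders sum to 2 (valence 4) → 2 H
  atom 12: C, bond orders sum to 3 (valence 4) → 1 H
  atom 13: C, bond orders sum to 3 (valence 4) → 1 H
  atom 14: Br (halogen, monovalent) → 0 H
  atom 15: C, bond orders sum to 2 (valence 4) → 2 H
  atom 16: C, bond orders sum to 2 (valence 4) → 2 H
  atom 17: C, bond orders sum to 3 (valence 4) → 1 H
  atom 18: Cl (halogen, monovalent) → 0 H
  atom 19: C, bond orders sum to 3 (valence 4) → 1 H
  atom 20: C, bond orders sum to 3 (valence 4) → 1 H
  atom 21: O, bond orders sum to 2 (valence 2) → 0 H
  atom 22: C, bond orders sum to 3 (valence 4) → 1 H
  atom 23: C, bond orders sum to 3 (valence 4) → 1 H
  atom 24: O, bond orders sum to 2 (valence 2) → 0 H
  atom 25: C, bond orders sum to 2 (valence 4) → 2 H
  atom 26: C, bond orders sum to 1 (valence 4) → 3 H
Totals → C:18, H:26, Br:1, Cl:1, O:6.
In Hill order: C18H26BrClO6.

C18H26BrClO6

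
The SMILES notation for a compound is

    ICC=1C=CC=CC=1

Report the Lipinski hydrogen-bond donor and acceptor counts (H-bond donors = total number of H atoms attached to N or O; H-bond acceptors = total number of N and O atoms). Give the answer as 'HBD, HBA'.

Donors: find every N or O and count the H atoms it carries.
  (no N or O atoms present)
Lipinski HBD = 0.
Acceptors: N atoms = 0, O atoms = 0 → HBA = 0.

0, 0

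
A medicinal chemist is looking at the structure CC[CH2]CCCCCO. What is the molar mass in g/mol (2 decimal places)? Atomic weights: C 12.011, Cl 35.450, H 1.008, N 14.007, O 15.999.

First, the molecular formula is C8H18O (counting implicit H from valence).
  C: 8 × 12.011 = 96.088
  H: 18 × 1.008 = 18.144
  O: 1 × 15.999 = 15.999
Sum: 8×12.011 + 18×1.008 + 1×15.999 = 130.231 → 130.23 g/mol.

130.23 g/mol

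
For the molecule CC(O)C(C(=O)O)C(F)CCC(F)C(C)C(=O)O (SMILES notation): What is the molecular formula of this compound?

Walk through each heavy atom and fill implicit hydrogens from standard valence (C 4, N 3, O 2, S 2, halogen 1):
  atom 1: C, bond orders sum to 1 (valence 4) → 3 H
  atom 2: C, bond orders sum to 3 (valence 4) → 1 H
  atom 3: O, bond orders sum to 1 (valence 2) → 1 H
  atom 4: C, bond orders sum to 3 (valence 4) → 1 H
  atom 5: C, bond orders sum to 4 (valence 4) → 0 H
  atom 6: O, bond orders sum to 2 (valence 2) → 0 H
  atom 7: O, bond orders sum to 1 (valence 2) → 1 H
  atom 8: C, bond orders sum to 3 (valence 4) → 1 H
  atom 9: F (halogen, monovalent) → 0 H
  atom 10: C, bond orders sum to 2 (valence 4) → 2 H
  atom 11: C, bond orders sum to 2 (valence 4) → 2 H
  atom 12: C, bond orders sum to 3 (valence 4) → 1 H
  atom 13: F (halogen, monovalent) → 0 H
  atom 14: C, bond orders sum to 3 (valence 4) → 1 H
  atom 15: C, bond orders sum to 1 (valence 4) → 3 H
  atom 16: C, bond orders sum to 4 (valence 4) → 0 H
  atom 17: O, bond orders sum to 2 (valence 2) → 0 H
  atom 18: O, bond orders sum to 1 (valence 2) → 1 H
Totals → C:11, H:18, F:2, O:5.

C11H18F2O5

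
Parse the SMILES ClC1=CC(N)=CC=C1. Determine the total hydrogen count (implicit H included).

6

Walk through each heavy atom and fill implicit hydrogens from standard valence (C 4, N 3, O 2, S 2, halogen 1):
  atom 1: Cl (halogen, monovalent) → 0 H
  atom 2: C, bond orders sum to 4 (valence 4) → 0 H
  atom 3: C, bond orders sum to 3 (valence 4) → 1 H
  atom 4: C, bond orders sum to 4 (valence 4) → 0 H
  atom 5: N, bond orders sum to 1 (valence 3) → 2 H
  atom 6: C, bond orders sum to 3 (valence 4) → 1 H
  atom 7: C, bond orders sum to 3 (valence 4) → 1 H
  atom 8: C, bond orders sum to 3 (valence 4) → 1 H
Total hydrogens: 6.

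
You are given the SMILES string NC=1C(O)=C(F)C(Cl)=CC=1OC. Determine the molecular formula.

Walk through each heavy atom and fill implicit hydrogens from standard valence (C 4, N 3, O 2, S 2, halogen 1):
  atom 1: N, bond orders sum to 1 (valence 3) → 2 H
  atom 2: C, bond orders sum to 4 (valence 4) → 0 H
  atom 3: C, bond orders sum to 4 (valence 4) → 0 H
  atom 4: O, bond orders sum to 1 (valence 2) → 1 H
  atom 5: C, bond orders sum to 4 (valence 4) → 0 H
  atom 6: F (halogen, monovalent) → 0 H
  atom 7: C, bond orders sum to 4 (valence 4) → 0 H
  atom 8: Cl (halogen, monovalent) → 0 H
  atom 9: C, bond orders sum to 3 (valence 4) → 1 H
  atom 10: C, bond orders sum to 4 (valence 4) → 0 H
  atom 11: O, bond orders sum to 2 (valence 2) → 0 H
  atom 12: C, bond orders sum to 1 (valence 4) → 3 H
Totals → C:7, H:7, Cl:1, F:1, N:1, O:2.
In Hill order: C7H7ClFNO2.

C7H7ClFNO2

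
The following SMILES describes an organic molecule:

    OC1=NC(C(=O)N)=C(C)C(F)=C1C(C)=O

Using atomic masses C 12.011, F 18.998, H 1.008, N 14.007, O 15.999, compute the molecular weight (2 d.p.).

212.18 g/mol

First, the molecular formula is C9H9FN2O3 (counting implicit H from valence).
  C: 9 × 12.011 = 108.099
  F: 1 × 18.998 = 18.998
  H: 9 × 1.008 = 9.072
  N: 2 × 14.007 = 28.014
  O: 3 × 15.999 = 47.997
Sum: 9×12.011 + 1×18.998 + 9×1.008 + 2×14.007 + 3×15.999 = 212.180 → 212.18 g/mol.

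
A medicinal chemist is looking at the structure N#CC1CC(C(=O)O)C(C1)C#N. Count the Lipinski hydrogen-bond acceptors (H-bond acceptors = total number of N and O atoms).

4

N atoms: 2; O atoms: 2.
Lipinski HBA = 2 + 2 = 4.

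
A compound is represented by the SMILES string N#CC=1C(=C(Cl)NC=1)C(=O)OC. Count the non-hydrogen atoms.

Every atom symbol written in the SMILES (organic subset) is one heavy atom; implicit H are not written.
Heavy atoms by element → C:7, Cl:1, N:2, O:2.
Total: 12.

12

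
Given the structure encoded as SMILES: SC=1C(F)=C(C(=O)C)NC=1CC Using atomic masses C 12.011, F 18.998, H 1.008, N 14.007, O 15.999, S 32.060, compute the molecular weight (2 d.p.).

First, the molecular formula is C8H10FNOS (counting implicit H from valence).
  C: 8 × 12.011 = 96.088
  F: 1 × 18.998 = 18.998
  H: 10 × 1.008 = 10.080
  N: 1 × 14.007 = 14.007
  O: 1 × 15.999 = 15.999
  S: 1 × 32.060 = 32.060
Sum: 8×12.011 + 1×18.998 + 10×1.008 + 1×14.007 + 1×15.999 + 1×32.060 = 187.232 → 187.23 g/mol.

187.23 g/mol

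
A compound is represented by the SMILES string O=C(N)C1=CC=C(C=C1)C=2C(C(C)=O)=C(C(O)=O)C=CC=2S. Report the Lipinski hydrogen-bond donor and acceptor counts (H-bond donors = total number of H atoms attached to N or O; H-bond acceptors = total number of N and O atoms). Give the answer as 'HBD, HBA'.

Donors: find every N or O and count the H atoms it carries.
  atom 1 (O): bond orders sum to 2 → 0 H
  atom 3 (N): bond orders sum to 1 → 2 H
  atom 14 (O): bond orders sum to 2 → 0 H
  atom 17 (O): bond orders sum to 1 → 1 H
  atom 18 (O): bond orders sum to 2 → 0 H
Lipinski HBD = 3.
Acceptors: N atoms = 1, O atoms = 4 → HBA = 5.

3, 5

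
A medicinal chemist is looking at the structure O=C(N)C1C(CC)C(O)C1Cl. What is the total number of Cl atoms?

Scan the SMILES for Cl atoms (remember two-letter symbols like Cl and Br are single atoms).
Chlorine count: 1.

1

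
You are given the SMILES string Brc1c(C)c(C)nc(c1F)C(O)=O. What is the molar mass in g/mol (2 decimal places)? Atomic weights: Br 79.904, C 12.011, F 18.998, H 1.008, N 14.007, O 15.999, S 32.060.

248.05 g/mol

First, the molecular formula is C8H7BrFNO2 (counting implicit H from valence).
  Br: 1 × 79.904 = 79.904
  C: 8 × 12.011 = 96.088
  F: 1 × 18.998 = 18.998
  H: 7 × 1.008 = 7.056
  N: 1 × 14.007 = 14.007
  O: 2 × 15.999 = 31.998
Sum: 1×79.904 + 8×12.011 + 1×18.998 + 7×1.008 + 1×14.007 + 2×15.999 = 248.051 → 248.05 g/mol.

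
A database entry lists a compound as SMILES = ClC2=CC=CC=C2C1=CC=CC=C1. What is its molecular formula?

C12H9Cl

Walk through each heavy atom and fill implicit hydrogens from standard valence (C 4, N 3, O 2, S 2, halogen 1):
  atom 1: Cl (halogen, monovalent) → 0 H
  atom 2: C, bond orders sum to 4 (valence 4) → 0 H
  atom 3: C, bond orders sum to 3 (valence 4) → 1 H
  atom 4: C, bond orders sum to 3 (valence 4) → 1 H
  atom 5: C, bond orders sum to 3 (valence 4) → 1 H
  atom 6: C, bond orders sum to 3 (valence 4) → 1 H
  atom 7: C, bond orders sum to 4 (valence 4) → 0 H
  atom 8: C, bond orders sum to 4 (valence 4) → 0 H
  atom 9: C, bond orders sum to 3 (valence 4) → 1 H
  atom 10: C, bond orders sum to 3 (valence 4) → 1 H
  atom 11: C, bond orders sum to 3 (valence 4) → 1 H
  atom 12: C, bond orders sum to 3 (valence 4) → 1 H
  atom 13: C, bond orders sum to 3 (valence 4) → 1 H
Totals → C:12, H:9, Cl:1.
In Hill order: C12H9Cl.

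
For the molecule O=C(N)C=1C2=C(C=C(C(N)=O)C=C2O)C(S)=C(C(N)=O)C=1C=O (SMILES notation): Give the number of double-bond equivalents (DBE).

11

Degree of unsaturation = (number of rings) + (number of π bonds).
Ring closures in the SMILES: 2.
π bonds: 9 double bonds (each 1 DoU) → 9 DoU from unsaturation.
Total DoU = 2 + 9 = 11.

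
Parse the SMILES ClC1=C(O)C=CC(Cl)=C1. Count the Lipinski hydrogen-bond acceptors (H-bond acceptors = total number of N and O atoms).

1

N atoms: 0; O atoms: 1.
Lipinski HBA = 0 + 1 = 1.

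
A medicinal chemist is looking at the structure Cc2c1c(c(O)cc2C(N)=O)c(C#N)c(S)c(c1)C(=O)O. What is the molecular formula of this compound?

C14H10N2O4S

Walk through each heavy atom and fill implicit hydrogens from standard valence (C 4, N 3, O 2, S 2, halogen 1); for lowercase aromatic atoms, an aromatic c carries 1 H when it has two neighbours and 0 H with three, and aromatic n carries 0 H:
  atom 1: C, bond orders sum to 1 (valence 4) → 3 H
  atom 2: aromatic c, 3 neighbours → 0 H
  atom 3: aromatic c, 3 neighbours → 0 H
  atom 4: aromatic c, 3 neighbours → 0 H
  atom 5: aromatic c, 3 neighbours → 0 H
  atom 6: O, bond orders sum to 1 (valence 2) → 1 H
  atom 7: aromatic c, 2 neighbours → 1 H
  atom 8: aromatic c, 3 neighbours → 0 H
  atom 9: C, bond orders sum to 4 (valence 4) → 0 H
  atom 10: N, bond orders sum to 1 (valence 3) → 2 H
  atom 11: O, bond orders sum to 2 (valence 2) → 0 H
  atom 12: aromatic c, 3 neighbours → 0 H
  atom 13: C, bond orders sum to 4 (valence 4) → 0 H
  atom 14: N, bond orders sum to 3 (valence 3) → 0 H
  atom 15: aromatic c, 3 neighbours → 0 H
  atom 16: S, bond orders sum to 1 (valence 2) → 1 H
  atom 17: aromatic c, 3 neighbours → 0 H
  atom 18: aromatic c, 2 neighbours → 1 H
  atom 19: C, bond orders sum to 4 (valence 4) → 0 H
  atom 20: O, bond orders sum to 2 (valence 2) → 0 H
  atom 21: O, bond orders sum to 1 (valence 2) → 1 H
Totals → C:14, H:10, N:2, O:4, S:1.
In Hill order: C14H10N2O4S.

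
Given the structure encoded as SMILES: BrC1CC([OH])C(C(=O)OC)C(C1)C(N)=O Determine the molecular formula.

C9H14BrNO4

Walk through each heavy atom and fill implicit hydrogens from standard valence (C 4, N 3, O 2, S 2, halogen 1):
  atom 1: Br (halogen, monovalent) → 0 H
  atom 2: C, bond orders sum to 3 (valence 4) → 1 H
  atom 3: C, bond orders sum to 2 (valence 4) → 2 H
  atom 4: C, bond orders sum to 3 (valence 4) → 1 H
  atom 5: O with explicit H count 1
  atom 6: C, bond orders sum to 3 (valence 4) → 1 H
  atom 7: C, bond orders sum to 4 (valence 4) → 0 H
  atom 8: O, bond orders sum to 2 (valence 2) → 0 H
  atom 9: O, bond orders sum to 2 (valence 2) → 0 H
  atom 10: C, bond orders sum to 1 (valence 4) → 3 H
  atom 11: C, bond orders sum to 3 (valence 4) → 1 H
  atom 12: C, bond orders sum to 2 (valence 4) → 2 H
  atom 13: C, bond orders sum to 4 (valence 4) → 0 H
  atom 14: N, bond orders sum to 1 (valence 3) → 2 H
  atom 15: O, bond orders sum to 2 (valence 2) → 0 H
Totals → C:9, H:14, Br:1, N:1, O:4.
In Hill order: C9H14BrNO4.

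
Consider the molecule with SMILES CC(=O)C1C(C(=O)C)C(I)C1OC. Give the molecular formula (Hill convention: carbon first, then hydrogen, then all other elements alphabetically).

Walk through each heavy atom and fill implicit hydrogens from standard valence (C 4, N 3, O 2, S 2, halogen 1):
  atom 1: C, bond orders sum to 1 (valence 4) → 3 H
  atom 2: C, bond orders sum to 4 (valence 4) → 0 H
  atom 3: O, bond orders sum to 2 (valence 2) → 0 H
  atom 4: C, bond orders sum to 3 (valence 4) → 1 H
  atom 5: C, bond orders sum to 3 (valence 4) → 1 H
  atom 6: C, bond orders sum to 4 (valence 4) → 0 H
  atom 7: O, bond orders sum to 2 (valence 2) → 0 H
  atom 8: C, bond orders sum to 1 (valence 4) → 3 H
  atom 9: C, bond orders sum to 3 (valence 4) → 1 H
  atom 10: I (halogen, monovalent) → 0 H
  atom 11: C, bond orders sum to 3 (valence 4) → 1 H
  atom 12: O, bond orders sum to 2 (valence 2) → 0 H
  atom 13: C, bond orders sum to 1 (valence 4) → 3 H
Totals → C:9, H:13, I:1, O:3.
In Hill order: C9H13IO3.

C9H13IO3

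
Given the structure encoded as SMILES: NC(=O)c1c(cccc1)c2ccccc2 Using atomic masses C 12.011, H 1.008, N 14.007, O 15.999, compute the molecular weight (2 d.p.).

197.24 g/mol

First, the molecular formula is C13H11NO (counting implicit H from valence).
  C: 13 × 12.011 = 156.143
  H: 11 × 1.008 = 11.088
  N: 1 × 14.007 = 14.007
  O: 1 × 15.999 = 15.999
Sum: 13×12.011 + 11×1.008 + 1×14.007 + 1×15.999 = 197.237 → 197.24 g/mol.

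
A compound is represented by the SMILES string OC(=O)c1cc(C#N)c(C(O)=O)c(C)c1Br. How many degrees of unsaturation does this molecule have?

Molecular formula: C10H6BrNO4.
DoU = (2C + 2 + N − H − X) / 2, where X is the halogen count and O/S are ignored.
    = (2·10 + 2 + 1 − 6 − 1) / 2 = 16 / 2 = 8.

8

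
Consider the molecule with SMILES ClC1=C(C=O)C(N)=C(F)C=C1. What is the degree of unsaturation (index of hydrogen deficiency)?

5

Degree of unsaturation = (number of rings) + (number of π bonds).
Ring closures in the SMILES: 1.
π bonds: 4 double bonds (each 1 DoU) → 4 DoU from unsaturation.
Total DoU = 1 + 4 = 5.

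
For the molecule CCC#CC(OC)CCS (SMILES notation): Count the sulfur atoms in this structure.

Scan the SMILES for S atoms (remember two-letter symbols like Cl and Br are single atoms).
Sulfur count: 1.

1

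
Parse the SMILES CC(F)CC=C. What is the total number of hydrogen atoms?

Walk through each heavy atom and fill implicit hydrogens from standard valence (C 4, N 3, O 2, S 2, halogen 1):
  atom 1: C, bond orders sum to 1 (valence 4) → 3 H
  atom 2: C, bond orders sum to 3 (valence 4) → 1 H
  atom 3: F (halogen, monovalent) → 0 H
  atom 4: C, bond orders sum to 2 (valence 4) → 2 H
  atom 5: C, bond orders sum to 3 (valence 4) → 1 H
  atom 6: C, bond orders sum to 2 (valence 4) → 2 H
Total hydrogens: 9.

9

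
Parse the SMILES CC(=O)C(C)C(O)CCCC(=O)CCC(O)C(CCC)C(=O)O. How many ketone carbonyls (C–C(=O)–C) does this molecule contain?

2

The ketone motif appears at heavy-atom positions 2, 11 in the SMILES.
Other groups present: 1 carboxylic acid, 2 hydroxyl.
Ketone count: 2.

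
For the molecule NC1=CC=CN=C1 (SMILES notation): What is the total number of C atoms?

5

Count every carbon token in the SMILES (each C, including those in ring-closure positions and inside branches).
Carbon count: 5.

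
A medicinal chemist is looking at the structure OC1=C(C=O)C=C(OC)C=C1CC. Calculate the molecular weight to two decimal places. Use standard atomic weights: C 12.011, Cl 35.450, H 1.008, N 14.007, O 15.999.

First, the molecular formula is C10H12O3 (counting implicit H from valence).
  C: 10 × 12.011 = 120.110
  H: 12 × 1.008 = 12.096
  O: 3 × 15.999 = 47.997
Sum: 10×12.011 + 12×1.008 + 3×15.999 = 180.203 → 180.20 g/mol.

180.20 g/mol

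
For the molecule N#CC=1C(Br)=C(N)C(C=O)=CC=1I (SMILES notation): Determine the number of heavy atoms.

Every atom symbol written in the SMILES (organic subset) is one heavy atom; implicit H are not written.
Heavy atoms by element → Br:1, C:8, I:1, N:2, O:1.
Total: 13.

13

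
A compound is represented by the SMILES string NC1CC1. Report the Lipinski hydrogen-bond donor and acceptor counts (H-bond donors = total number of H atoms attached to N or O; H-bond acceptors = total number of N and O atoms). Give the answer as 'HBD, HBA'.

2, 1

Donors: find every N or O and count the H atoms it carries.
  atom 1 (N): bond orders sum to 1 → 2 H
Lipinski HBD = 2.
Acceptors: N atoms = 1, O atoms = 0 → HBA = 1.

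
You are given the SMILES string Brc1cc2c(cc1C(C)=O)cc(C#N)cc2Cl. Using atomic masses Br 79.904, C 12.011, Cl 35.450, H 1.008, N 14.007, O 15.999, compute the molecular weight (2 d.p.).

308.56 g/mol

First, the molecular formula is C13H7BrClNO (counting implicit H from valence).
  Br: 1 × 79.904 = 79.904
  C: 13 × 12.011 = 156.143
  Cl: 1 × 35.450 = 35.450
  H: 7 × 1.008 = 7.056
  N: 1 × 14.007 = 14.007
  O: 1 × 15.999 = 15.999
Sum: 1×79.904 + 13×12.011 + 1×35.450 + 7×1.008 + 1×14.007 + 1×15.999 = 308.559 → 308.56 g/mol.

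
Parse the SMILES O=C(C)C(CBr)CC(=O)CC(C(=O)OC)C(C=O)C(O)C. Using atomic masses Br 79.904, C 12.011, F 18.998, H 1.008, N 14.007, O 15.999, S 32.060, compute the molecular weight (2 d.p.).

First, the molecular formula is C14H21BrO6 (counting implicit H from valence).
  Br: 1 × 79.904 = 79.904
  C: 14 × 12.011 = 168.154
  H: 21 × 1.008 = 21.168
  O: 6 × 15.999 = 95.994
Sum: 1×79.904 + 14×12.011 + 21×1.008 + 6×15.999 = 365.220 → 365.22 g/mol.

365.22 g/mol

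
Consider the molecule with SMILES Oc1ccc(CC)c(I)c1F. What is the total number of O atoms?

Scan the SMILES for O atoms (remember two-letter symbols like Cl and Br are single atoms).
Oxygen count: 1.

1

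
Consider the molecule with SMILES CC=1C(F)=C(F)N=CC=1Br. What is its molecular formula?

Walk through each heavy atom and fill implicit hydrogens from standard valence (C 4, N 3, O 2, S 2, halogen 1):
  atom 1: C, bond orders sum to 1 (valence 4) → 3 H
  atom 2: C, bond orders sum to 4 (valence 4) → 0 H
  atom 3: C, bond orders sum to 4 (valence 4) → 0 H
  atom 4: F (halogen, monovalent) → 0 H
  atom 5: C, bond orders sum to 4 (valence 4) → 0 H
  atom 6: F (halogen, monovalent) → 0 H
  atom 7: N, bond orders sum to 3 (valence 3) → 0 H
  atom 8: C, bond orders sum to 3 (valence 4) → 1 H
  atom 9: C, bond orders sum to 4 (valence 4) → 0 H
  atom 10: Br (halogen, monovalent) → 0 H
Totals → C:6, H:4, Br:1, F:2, N:1.

C6H4BrF2N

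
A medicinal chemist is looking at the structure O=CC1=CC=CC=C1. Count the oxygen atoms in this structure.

Scan the SMILES for O atoms (remember two-letter symbols like Cl and Br are single atoms).
Oxygen count: 1.

1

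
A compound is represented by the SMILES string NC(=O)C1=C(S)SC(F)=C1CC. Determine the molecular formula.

C7H8FNOS2

Walk through each heavy atom and fill implicit hydrogens from standard valence (C 4, N 3, O 2, S 2, halogen 1):
  atom 1: N, bond orders sum to 1 (valence 3) → 2 H
  atom 2: C, bond orders sum to 4 (valence 4) → 0 H
  atom 3: O, bond orders sum to 2 (valence 2) → 0 H
  atom 4: C, bond orders sum to 4 (valence 4) → 0 H
  atom 5: C, bond orders sum to 4 (valence 4) → 0 H
  atom 6: S, bond orders sum to 1 (valence 2) → 1 H
  atom 7: S, bond orders sum to 2 (valence 2) → 0 H
  atom 8: C, bond orders sum to 4 (valence 4) → 0 H
  atom 9: F (halogen, monovalent) → 0 H
  atom 10: C, bond orders sum to 4 (valence 4) → 0 H
  atom 11: C, bond orders sum to 2 (valence 4) → 2 H
  atom 12: C, bond orders sum to 1 (valence 4) → 3 H
Totals → C:7, H:8, F:1, N:1, O:1, S:2.
In Hill order: C7H8FNOS2.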